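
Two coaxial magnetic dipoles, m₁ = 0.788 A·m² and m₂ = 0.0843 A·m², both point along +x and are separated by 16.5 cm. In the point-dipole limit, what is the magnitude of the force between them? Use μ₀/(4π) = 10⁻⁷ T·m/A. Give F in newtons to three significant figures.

On-axis B of dipole 1: B = (μ₀/4π)·2m₁/r³. Force on dipole 2: F = m₂·dB/dr.
dB/dr = −(μ₀/4π)·6m₁/r⁴, so |F| = (μ₀/4π)·6m₁m₂/r⁴.
F = 6(10⁻⁷)(0.788)(0.0843)/(0.165)⁴ = 5.377×10⁻⁵ N.

F ≈ 5.38×10⁻⁵ N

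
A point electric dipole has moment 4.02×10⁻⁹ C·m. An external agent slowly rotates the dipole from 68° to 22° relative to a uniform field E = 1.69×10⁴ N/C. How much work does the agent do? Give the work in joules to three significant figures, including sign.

W ≈ -3.75×10⁻⁵ J

W_ext = ΔU = U(θ₂) − U(θ₁) = −pE cosθ₂ − (−pE cosθ₁) = pE(cosθ₁ − cosθ₂).
W = (4.02×10⁻⁹)(1.69×10⁴)·(cos68° − cos22°) = (6.794×10⁻⁵)·(-0.5526) = -3.754×10⁻⁵ J.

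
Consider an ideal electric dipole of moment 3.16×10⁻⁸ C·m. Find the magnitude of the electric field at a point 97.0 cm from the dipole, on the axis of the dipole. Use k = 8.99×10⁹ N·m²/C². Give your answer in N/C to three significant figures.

E ≈ 623 N/C

On the dipole axis E = 2kp/r³.
E = 2·(8.99×10⁹)(3.16×10⁻⁸) / (0.970)³ = 622.5 N/C.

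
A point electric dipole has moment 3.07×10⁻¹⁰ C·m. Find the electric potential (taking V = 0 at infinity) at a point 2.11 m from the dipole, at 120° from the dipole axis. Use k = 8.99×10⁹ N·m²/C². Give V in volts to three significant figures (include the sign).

V ≈ -0.310 V

The dipole potential is V = kp cosθ / r².
V = (8.99×10⁹)(3.07×10⁻¹⁰)·cos120° / (2.11)² = -0.3100 V.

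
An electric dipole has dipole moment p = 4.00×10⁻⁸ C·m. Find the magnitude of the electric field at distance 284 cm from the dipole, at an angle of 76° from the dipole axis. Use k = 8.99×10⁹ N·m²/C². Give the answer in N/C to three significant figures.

At angle θ the dipole field magnitude is E = (kp/r³)·√(1 + 3cos²θ).
kp/r³ = (8.99×10⁹)(4.00×10⁻⁸) / (2.84)³ = 15.70 N/C.
√(1 + 3cos²76°) = √(1 + 3·0.0585) = √1.1756 ≈ 1.0842.
E ≈ 15.70 × 1.084 = 17.02 N/C.

E ≈ 17.0 N/C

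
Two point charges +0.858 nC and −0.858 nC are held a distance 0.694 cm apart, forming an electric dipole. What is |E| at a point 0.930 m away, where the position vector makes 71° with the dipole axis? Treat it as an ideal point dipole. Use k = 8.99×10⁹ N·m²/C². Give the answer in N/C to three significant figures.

E ≈ 0.0764 N/C

Dipole moment p = qd = (8.58×10⁻¹⁰ C)(0.00694 m) = 5.955×10⁻¹² C·m.
At angle θ the dipole field magnitude is E = (kp/r³)·√(1 + 3cos²θ).
kp/r³ = (8.99×10⁹)(5.955×10⁻¹²) / (0.930)³ = 0.06656 N/C.
√(1 + 3cos²71°) = √(1 + 3·0.1060) = √1.3180 ≈ 1.1480.
E ≈ 0.06656 × 1.148 = 0.07641 N/C.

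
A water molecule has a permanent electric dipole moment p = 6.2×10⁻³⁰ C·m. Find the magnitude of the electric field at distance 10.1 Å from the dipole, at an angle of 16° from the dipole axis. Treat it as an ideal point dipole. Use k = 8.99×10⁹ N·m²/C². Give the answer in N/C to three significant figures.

At angle θ the dipole field magnitude is E = (kp/r³)·√(1 + 3cos²θ).
kp/r³ = (8.99×10⁹)(6.20×10⁻³⁰) / (1.01×10⁻⁹)³ = 5.410×10⁷ N/C.
√(1 + 3cos²16°) = √(1 + 3·0.9240) = √3.7721 ≈ 1.9422.
E ≈ 5.410×10⁷ × 1.942 = 1.051×10⁸ N/C.

E ≈ 1.05×10⁸ N/C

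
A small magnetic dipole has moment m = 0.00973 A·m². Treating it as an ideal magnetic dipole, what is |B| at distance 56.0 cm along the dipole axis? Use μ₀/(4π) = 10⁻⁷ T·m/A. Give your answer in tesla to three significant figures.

On axis B = (μ₀/4π)·2m/r³.
B = 2·(10⁻⁷)·(0.00973) / (0.560)³ = 1.108×10⁻⁸ T.

B ≈ 1.11×10⁻⁸ T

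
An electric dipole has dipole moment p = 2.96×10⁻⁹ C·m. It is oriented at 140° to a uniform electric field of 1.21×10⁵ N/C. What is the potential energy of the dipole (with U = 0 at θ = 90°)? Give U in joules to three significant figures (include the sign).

U ≈ 2.74×10⁻⁴ J

U = −p·E = −pE cosθ.
U = −(2.96×10⁻⁹)(1.21×10⁵)·cos140° = 2.744×10⁻⁴ J.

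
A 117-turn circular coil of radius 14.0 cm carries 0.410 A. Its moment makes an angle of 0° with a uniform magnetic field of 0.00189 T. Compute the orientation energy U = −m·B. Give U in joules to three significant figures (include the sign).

m = NIA = NIπa² = 117·(0.410)·π·(0.140)² = 2.954 A·m².
U = −m·B = −mB cosθ.
U = −(2.954)(0.00189)·cos0° = -0.005583 J.

U ≈ -0.00558 J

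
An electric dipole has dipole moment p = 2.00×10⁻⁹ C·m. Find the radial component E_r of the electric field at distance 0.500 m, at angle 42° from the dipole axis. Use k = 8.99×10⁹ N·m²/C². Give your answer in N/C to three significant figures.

For a dipole, E_r = (2kp cosθ)/r³.
kp/r³ = (8.99×10⁹)(2.00×10⁻⁹)/(0.500)³ = 143.8 N/C.
E_r = 2·143.8·cos42° = 213.8 N/C.

E_r ≈ 214 N/C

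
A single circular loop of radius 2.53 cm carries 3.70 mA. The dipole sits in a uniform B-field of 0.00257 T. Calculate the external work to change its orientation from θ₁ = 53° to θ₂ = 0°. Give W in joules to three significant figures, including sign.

Magnetic moment m = IA = Iπa² = (0.00370)·π·(0.0253)² = 7.44×10⁻⁶ A·m².
W_ext = ΔU = −mB cosθ₂ + mB cosθ₁ = mB(cosθ₁ − cosθ₂).
W = (7.44×10⁻⁶)(0.00257)·(cos53° − cos0°) = (1.912×10⁻⁸)·(-0.3982) = -7.614×10⁻⁹ J.

W ≈ -7.61×10⁻⁹ J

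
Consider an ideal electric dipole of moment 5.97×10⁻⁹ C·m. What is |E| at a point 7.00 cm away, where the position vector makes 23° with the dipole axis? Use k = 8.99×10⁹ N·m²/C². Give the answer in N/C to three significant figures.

E ≈ 2.94×10⁵ N/C

At angle θ the dipole field magnitude is E = (kp/r³)·√(1 + 3cos²θ).
kp/r³ = (8.99×10⁹)(5.97×10⁻⁹) / (0.0700)³ = 1.565×10⁵ N/C.
√(1 + 3cos²23°) = √(1 + 3·0.8473) = √3.5420 ≈ 1.8820.
E ≈ 1.565×10⁵ × 1.882 = 2.945×10⁵ N/C.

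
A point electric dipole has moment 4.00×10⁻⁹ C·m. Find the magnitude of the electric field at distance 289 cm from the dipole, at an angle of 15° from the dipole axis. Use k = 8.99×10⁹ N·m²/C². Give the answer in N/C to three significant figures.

E ≈ 2.90 N/C

At angle θ the dipole field magnitude is E = (kp/r³)·√(1 + 3cos²θ).
kp/r³ = (8.99×10⁹)(4.00×10⁻⁹) / (2.89)³ = 1.490 N/C.
√(1 + 3cos²15°) = √(1 + 3·0.9330) = √3.7990 ≈ 1.9491.
E ≈ 1.490 × 1.949 = 2.904 N/C.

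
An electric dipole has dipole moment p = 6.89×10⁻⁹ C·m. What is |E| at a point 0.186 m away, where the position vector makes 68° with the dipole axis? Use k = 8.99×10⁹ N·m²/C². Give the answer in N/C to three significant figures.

At angle θ the dipole field magnitude is E = (kp/r³)·√(1 + 3cos²θ).
kp/r³ = (8.99×10⁹)(6.89×10⁻⁹) / (0.186)³ = 9626 N/C.
√(1 + 3cos²68°) = √(1 + 3·0.1403) = √1.4210 ≈ 1.1921.
E ≈ 9626 × 1.192 = 1.147×10⁴ N/C.

E ≈ 1.15×10⁴ N/C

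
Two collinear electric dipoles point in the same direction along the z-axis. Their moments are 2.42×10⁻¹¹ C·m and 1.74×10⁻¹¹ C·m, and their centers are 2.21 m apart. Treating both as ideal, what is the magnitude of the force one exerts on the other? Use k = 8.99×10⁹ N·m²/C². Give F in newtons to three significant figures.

F ≈ 9.52×10⁻¹³ N

On-axis field of dipole 1 at distance r: E = 2kp₁/r³. Force on dipole 2 is F = p₂·dE/dr (gradient along axis).
dE/dr = −6kp₁/r⁴, so |F| = 6kp₁p₂/r⁴ (attractive for aligned moments).
F = 6(8.99×10⁹)(2.42×10⁻¹¹)(1.74×10⁻¹¹)/(2.21)⁴ = 9.522×10⁻¹³ N.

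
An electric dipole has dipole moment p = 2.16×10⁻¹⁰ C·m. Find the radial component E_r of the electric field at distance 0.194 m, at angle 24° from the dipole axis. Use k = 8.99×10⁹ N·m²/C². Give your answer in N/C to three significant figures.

For a dipole, E_r = (2kp cosθ)/r³.
kp/r³ = (8.99×10⁹)(2.16×10⁻¹⁰)/(0.194)³ = 266.0 N/C.
E_r = 2·266.0·cos24° = 485.9 N/C.

E_r ≈ 486 N/C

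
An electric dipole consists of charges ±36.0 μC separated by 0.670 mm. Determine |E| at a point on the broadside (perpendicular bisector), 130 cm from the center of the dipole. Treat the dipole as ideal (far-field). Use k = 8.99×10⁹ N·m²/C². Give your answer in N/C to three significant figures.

Dipole moment p = qd = (3.60×10⁻⁵ C)(6.70×10⁻⁴ m) = 2.412×10⁻⁸ C·m.
On the perpendicular bisector E = kp/r³ (half the axial value at the same distance).
E = (8.99×10⁹)(2.412×10⁻⁸) / (1.30)³ = 98.70 N/C.

E ≈ 98.7 N/C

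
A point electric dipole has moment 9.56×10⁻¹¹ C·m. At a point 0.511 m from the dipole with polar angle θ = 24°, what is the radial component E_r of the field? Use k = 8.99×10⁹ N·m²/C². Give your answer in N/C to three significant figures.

E_r ≈ 11.8 N/C

For a dipole, E_r = (2kp cosθ)/r³.
kp/r³ = (8.99×10⁹)(9.56×10⁻¹¹)/(0.511)³ = 6.441 N/C.
E_r = 2·6.441·cos24° = 11.77 N/C.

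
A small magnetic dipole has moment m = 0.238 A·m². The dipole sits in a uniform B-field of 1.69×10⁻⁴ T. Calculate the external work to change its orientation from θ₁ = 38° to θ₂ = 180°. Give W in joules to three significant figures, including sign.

W ≈ 7.19×10⁻⁵ J

W_ext = ΔU = −mB cosθ₂ + mB cosθ₁ = mB(cosθ₁ − cosθ₂).
W = (0.238)(1.69×10⁻⁴)·(cos38° − cos180°) = (4.022×10⁻⁵)·(+1.7880) = 7.192×10⁻⁵ J.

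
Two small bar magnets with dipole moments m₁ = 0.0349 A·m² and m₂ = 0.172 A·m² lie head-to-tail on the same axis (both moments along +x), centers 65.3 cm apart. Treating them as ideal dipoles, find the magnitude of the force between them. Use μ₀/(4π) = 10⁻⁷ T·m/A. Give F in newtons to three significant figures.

F ≈ 1.98×10⁻⁸ N

On-axis B of dipole 1: B = (μ₀/4π)·2m₁/r³. Force on dipole 2: F = m₂·dB/dr.
dB/dr = −(μ₀/4π)·6m₁/r⁴, so |F| = (μ₀/4π)·6m₁m₂/r⁴.
F = 6(10⁻⁷)(0.0349)(0.172)/(0.653)⁴ = 1.981×10⁻⁸ N.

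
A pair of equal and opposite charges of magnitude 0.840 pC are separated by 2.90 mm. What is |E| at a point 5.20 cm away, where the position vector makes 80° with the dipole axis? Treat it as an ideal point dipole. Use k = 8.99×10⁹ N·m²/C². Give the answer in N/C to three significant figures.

E ≈ 0.163 N/C

Dipole moment p = qd = (8.40×10⁻¹³ C)(0.00290 m) = 2.436×10⁻¹⁵ C·m.
At angle θ the dipole field magnitude is E = (kp/r³)·√(1 + 3cos²θ).
kp/r³ = (8.99×10⁹)(2.436×10⁻¹⁵) / (0.0520)³ = 0.1557 N/C.
√(1 + 3cos²80°) = √(1 + 3·0.0302) = √1.0905 ≈ 1.0443.
E ≈ 0.1557 × 1.044 = 0.1626 N/C.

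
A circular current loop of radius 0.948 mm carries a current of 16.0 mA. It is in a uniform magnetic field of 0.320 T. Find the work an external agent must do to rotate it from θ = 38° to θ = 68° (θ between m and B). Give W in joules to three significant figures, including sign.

W ≈ 5.98×10⁻⁹ J

Magnetic moment m = IA = Iπa² = (0.0160)·π·(9.48×10⁻⁴)² = 4.517×10⁻⁸ A·m².
W_ext = ΔU = −mB cosθ₂ + mB cosθ₁ = mB(cosθ₁ − cosθ₂).
W = (4.517×10⁻⁸)(0.320)·(cos38° − cos68°) = (1.445×10⁻⁸)·(+0.4134) = 5.976×10⁻⁹ J.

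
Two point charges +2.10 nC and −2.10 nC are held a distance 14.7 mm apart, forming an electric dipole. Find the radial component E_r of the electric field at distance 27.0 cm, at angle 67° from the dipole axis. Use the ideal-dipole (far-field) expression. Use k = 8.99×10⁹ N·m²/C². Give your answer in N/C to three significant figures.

E_r ≈ 11.0 N/C

Dipole moment p = qd = (2.10×10⁻⁹ C)(0.0147 m) = 3.087×10⁻¹¹ C·m.
For a dipole, E_r = (2kp cosθ)/r³.
kp/r³ = (8.99×10⁹)(3.087×10⁻¹¹)/(0.270)³ = 14.10 N/C.
E_r = 2·14.10·cos67° = 11.02 N/C.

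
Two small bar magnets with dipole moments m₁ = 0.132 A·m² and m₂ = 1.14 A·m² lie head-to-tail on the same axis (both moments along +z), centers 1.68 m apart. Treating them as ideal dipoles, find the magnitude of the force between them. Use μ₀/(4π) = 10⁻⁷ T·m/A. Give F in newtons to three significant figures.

On-axis B of dipole 1: B = (μ₀/4π)·2m₁/r³. Force on dipole 2: F = m₂·dB/dr.
dB/dr = −(μ₀/4π)·6m₁/r⁴, so |F| = (μ₀/4π)·6m₁m₂/r⁴.
F = 6(10⁻⁷)(0.132)(1.14)/(1.68)⁴ = 1.133×10⁻⁸ N.

F ≈ 1.13×10⁻⁸ N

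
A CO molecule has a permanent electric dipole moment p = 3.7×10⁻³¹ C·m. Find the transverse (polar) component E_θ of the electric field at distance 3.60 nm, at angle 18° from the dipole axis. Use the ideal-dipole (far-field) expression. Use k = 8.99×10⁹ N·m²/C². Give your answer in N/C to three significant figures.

For a dipole, E_θ = (kp sinθ)/r³.
kp/r³ = (8.99×10⁹)(3.70×10⁻³¹)/(3.60×10⁻⁹)³ = 7.129×10⁴ N/C.
E_θ = 7.129×10⁴·sin18° = 2.203×10⁴ N/C.

E_θ ≈ 2.20×10⁴ N/C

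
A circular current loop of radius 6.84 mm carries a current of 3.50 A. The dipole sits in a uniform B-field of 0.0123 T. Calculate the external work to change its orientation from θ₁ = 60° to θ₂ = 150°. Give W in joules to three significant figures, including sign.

Magnetic moment m = IA = Iπa² = (3.50)·π·(0.00684)² = 5.144×10⁻⁴ A·m².
W_ext = ΔU = −mB cosθ₂ + mB cosθ₁ = mB(cosθ₁ − cosθ₂).
W = (5.144×10⁻⁴)(0.0123)·(cos60° − cos150°) = (6.327×10⁻⁶)·(+1.3660) = 8.643×10⁻⁶ J.

W ≈ 8.64×10⁻⁶ J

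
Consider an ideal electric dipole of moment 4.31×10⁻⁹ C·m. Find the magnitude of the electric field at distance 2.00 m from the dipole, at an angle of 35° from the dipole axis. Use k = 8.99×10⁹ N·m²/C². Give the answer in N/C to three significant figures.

At angle θ the dipole field magnitude is E = (kp/r³)·√(1 + 3cos²θ).
kp/r³ = (8.99×10⁹)(4.31×10⁻⁹) / (2.00)³ = 4.843 N/C.
√(1 + 3cos²35°) = √(1 + 3·0.6710) = √3.0130 ≈ 1.7358.
E ≈ 4.843 × 1.736 = 8.407 N/C.

E ≈ 8.41 N/C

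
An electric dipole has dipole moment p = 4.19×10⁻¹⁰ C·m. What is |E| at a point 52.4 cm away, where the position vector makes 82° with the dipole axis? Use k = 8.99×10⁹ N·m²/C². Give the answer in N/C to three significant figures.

E ≈ 26.9 N/C

At angle θ the dipole field magnitude is E = (kp/r³)·√(1 + 3cos²θ).
kp/r³ = (8.99×10⁹)(4.19×10⁻¹⁰) / (0.524)³ = 26.18 N/C.
√(1 + 3cos²82°) = √(1 + 3·0.0194) = √1.0581 ≈ 1.0286.
E ≈ 26.18 × 1.029 = 26.93 N/C.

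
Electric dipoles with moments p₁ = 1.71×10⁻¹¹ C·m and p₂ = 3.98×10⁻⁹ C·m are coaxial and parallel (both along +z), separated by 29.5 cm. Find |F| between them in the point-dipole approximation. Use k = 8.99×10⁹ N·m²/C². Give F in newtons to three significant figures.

F ≈ 4.85×10⁻⁷ N

On-axis field of dipole 1 at distance r: E = 2kp₁/r³. Force on dipole 2 is F = p₂·dE/dr (gradient along axis).
dE/dr = −6kp₁/r⁴, so |F| = 6kp₁p₂/r⁴ (attractive for aligned moments).
F = 6(8.99×10⁹)(1.71×10⁻¹¹)(3.98×10⁻⁹)/(0.295)⁴ = 4.847×10⁻⁷ N.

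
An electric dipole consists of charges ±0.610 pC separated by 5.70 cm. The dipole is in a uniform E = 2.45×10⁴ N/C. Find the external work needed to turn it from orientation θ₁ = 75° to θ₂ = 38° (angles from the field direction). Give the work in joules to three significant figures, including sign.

W ≈ -4.51×10⁻¹⁰ J

Dipole moment p = qd = (6.10×10⁻¹³ C)(0.0570 m) = 3.477×10⁻¹⁴ C·m.
W_ext = ΔU = U(θ₂) − U(θ₁) = −pE cosθ₂ − (−pE cosθ₁) = pE(cosθ₁ − cosθ₂).
W = (3.477×10⁻¹⁴)(2.45×10⁴)·(cos75° − cos38°) = (8.519×10⁻¹⁰)·(-0.5292) = -4.508×10⁻¹⁰ J.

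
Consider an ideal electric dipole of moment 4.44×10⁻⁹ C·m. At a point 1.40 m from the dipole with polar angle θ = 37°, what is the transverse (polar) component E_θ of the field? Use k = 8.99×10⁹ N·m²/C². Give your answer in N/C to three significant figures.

E_θ ≈ 8.75 N/C

For a dipole, E_θ = (kp sinθ)/r³.
kp/r³ = (8.99×10⁹)(4.44×10⁻⁹)/(1.40)³ = 14.55 N/C.
E_θ = 14.55·sin37° = 8.754 N/C.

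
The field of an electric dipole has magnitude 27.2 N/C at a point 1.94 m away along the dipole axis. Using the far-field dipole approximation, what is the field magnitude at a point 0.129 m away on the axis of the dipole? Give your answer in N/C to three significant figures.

Dipole fields scale as 1/r³ in the far field; the geometry is the same at both points.
E₂ = E₁ · (r₁/r₂)³ = 27.2 · (1.94/0.129)³.
(r₁/r₂)³ = (15.04)³ = 3401.
E₂ ≈ 9.251×10⁴ N/C.

E ≈ 9.25×10⁴ N/C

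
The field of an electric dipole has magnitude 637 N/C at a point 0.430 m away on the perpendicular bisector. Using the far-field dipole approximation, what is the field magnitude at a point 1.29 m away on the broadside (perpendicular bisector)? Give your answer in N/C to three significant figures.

Dipole fields scale as 1/r³ in the far field; the geometry is the same at both points.
E₂ = E₁ · (r₁/r₂)³ = 637 · (0.430/1.29)³.
(r₁/r₂)³ = (0.3333)³ = 0.03704.
E₂ ≈ 23.59 N/C.

E ≈ 23.6 N/C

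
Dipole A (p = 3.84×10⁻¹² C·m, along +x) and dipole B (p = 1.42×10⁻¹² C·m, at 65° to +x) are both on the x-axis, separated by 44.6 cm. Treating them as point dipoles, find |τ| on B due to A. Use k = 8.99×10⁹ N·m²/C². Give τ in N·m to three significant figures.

τ ≈ 1.00×10⁻¹² N·m

The second dipole sits on the axis of the first, so the field there is axial: E₁ = 2kp₁/r³ along +x.
E₁ = 2(8.99×10⁹)(3.84×10⁻¹²)/(0.446)³ = 0.7782 N/C.
Torque on the second dipole: τ = p₂ E₁ sinθ.
τ = (1.42×10⁻¹²)(0.7782)·sin65° = 1.002×10⁻¹² N·m.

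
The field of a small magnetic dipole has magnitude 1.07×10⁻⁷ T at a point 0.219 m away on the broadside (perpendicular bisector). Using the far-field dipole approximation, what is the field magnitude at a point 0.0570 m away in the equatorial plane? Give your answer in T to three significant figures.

Dipole fields scale as 1/r³ in the far field; the geometry is the same at both points.
B₂ = B₁ · (r₁/r₂)³ = 1.07×10⁻⁷ · (0.219/0.0570)³.
(r₁/r₂)³ = (3.842)³ = 56.72.
B₂ ≈ 6.069×10⁻⁶ T.

B ≈ 6.07×10⁻⁶ T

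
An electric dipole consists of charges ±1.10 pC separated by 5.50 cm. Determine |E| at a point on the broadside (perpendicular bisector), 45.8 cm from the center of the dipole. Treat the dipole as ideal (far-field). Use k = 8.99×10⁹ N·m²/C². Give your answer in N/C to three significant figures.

E ≈ 0.00566 N/C

Dipole moment p = qd = (1.10×10⁻¹² C)(0.0550 m) = 6.05×10⁻¹⁴ C·m.
On the perpendicular bisector E = kp/r³ (half the axial value at the same distance).
E = (8.99×10⁹)(6.05×10⁻¹⁴) / (0.458)³ = 0.005661 N/C.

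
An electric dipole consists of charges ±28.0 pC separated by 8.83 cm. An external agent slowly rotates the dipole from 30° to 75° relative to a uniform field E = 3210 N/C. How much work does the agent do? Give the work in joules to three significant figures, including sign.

W ≈ 4.82×10⁻⁹ J

Dipole moment p = qd = (2.80×10⁻¹¹ C)(0.0883 m) = 2.472×10⁻¹² C·m.
W_ext = ΔU = U(θ₂) − U(θ₁) = −pE cosθ₂ − (−pE cosθ₁) = pE(cosθ₁ − cosθ₂).
W = (2.472×10⁻¹²)(3210)·(cos30° − cos75°) = (7.935×10⁻⁹)·(+0.6072) = 4.818×10⁻⁹ J.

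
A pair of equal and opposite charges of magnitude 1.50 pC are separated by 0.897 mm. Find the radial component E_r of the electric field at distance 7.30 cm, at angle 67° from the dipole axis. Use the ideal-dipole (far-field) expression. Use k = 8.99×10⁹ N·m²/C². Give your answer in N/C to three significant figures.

E_r ≈ 0.0243 N/C

Dipole moment p = qd = (1.50×10⁻¹² C)(8.97×10⁻⁴ m) = 1.346×10⁻¹⁵ C·m.
For a dipole, E_r = (2kp cosθ)/r³.
kp/r³ = (8.99×10⁹)(1.346×10⁻¹⁵)/(0.0730)³ = 0.03111 N/C.
E_r = 2·0.03111·cos67° = 0.02431 N/C.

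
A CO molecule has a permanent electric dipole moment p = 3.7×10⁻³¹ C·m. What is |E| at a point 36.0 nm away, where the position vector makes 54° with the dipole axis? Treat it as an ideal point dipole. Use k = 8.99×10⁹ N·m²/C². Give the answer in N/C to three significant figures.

E ≈ 102 N/C

At angle θ the dipole field magnitude is E = (kp/r³)·√(1 + 3cos²θ).
kp/r³ = (8.99×10⁹)(3.70×10⁻³¹) / (3.60×10⁻⁸)³ = 71.29 N/C.
√(1 + 3cos²54°) = √(1 + 3·0.3455) = √2.0365 ≈ 1.4271.
E ≈ 71.29 × 1.427 = 101.7 N/C.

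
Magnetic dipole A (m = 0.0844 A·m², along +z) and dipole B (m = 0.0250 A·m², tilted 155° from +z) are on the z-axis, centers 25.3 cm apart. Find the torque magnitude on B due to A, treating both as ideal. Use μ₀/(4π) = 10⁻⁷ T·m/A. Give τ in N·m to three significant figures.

τ ≈ 1.10×10⁻⁸ N·m

Dipole B is on the axis of dipole A, so B₁ there is axial: B₁ = (μ₀/4π)·2m₁/r³ along +z.
B₁ = 2(10⁻⁷)(0.0844)/(0.253)³ = 1.042×10⁻⁶ T.
τ = m₂ B₁ sinθ.
τ = (0.0250)(1.042×10⁻⁶)·sin155° = 1.101×10⁻⁸ N·m.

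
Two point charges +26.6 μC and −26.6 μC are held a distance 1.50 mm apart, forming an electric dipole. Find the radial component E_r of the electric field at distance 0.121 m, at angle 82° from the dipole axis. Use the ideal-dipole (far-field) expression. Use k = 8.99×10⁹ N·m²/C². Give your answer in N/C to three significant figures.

Dipole moment p = qd = (2.66×10⁻⁵ C)(0.00150 m) = 3.99×10⁻⁸ C·m.
For a dipole, E_r = (2kp cosθ)/r³.
kp/r³ = (8.99×10⁹)(3.99×10⁻⁸)/(0.121)³ = 2.025×10⁵ N/C.
E_r = 2·2.025×10⁵·cos82° = 5.636×10⁴ N/C.

E_r ≈ 5.64×10⁴ N/C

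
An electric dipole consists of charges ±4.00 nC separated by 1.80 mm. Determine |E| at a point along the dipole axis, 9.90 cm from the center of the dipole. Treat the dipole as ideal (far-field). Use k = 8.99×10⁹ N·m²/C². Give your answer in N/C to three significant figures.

Dipole moment p = qd = (4.00×10⁻⁹ C)(0.00180 m) = 7.20×10⁻¹² C·m.
On the dipole axis E = 2kp/r³.
E = 2·(8.99×10⁹)(7.20×10⁻¹²) / (0.0990)³ = 133.4 N/C.

E ≈ 133 N/C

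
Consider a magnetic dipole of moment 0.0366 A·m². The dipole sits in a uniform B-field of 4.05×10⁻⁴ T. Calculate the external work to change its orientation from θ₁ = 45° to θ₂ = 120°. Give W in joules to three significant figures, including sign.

W ≈ 1.79×10⁻⁵ J

W_ext = ΔU = −mB cosθ₂ + mB cosθ₁ = mB(cosθ₁ − cosθ₂).
W = (0.0366)(4.05×10⁻⁴)·(cos45° − cos120°) = (1.482×10⁻⁵)·(+1.2071) = 1.789×10⁻⁵ J.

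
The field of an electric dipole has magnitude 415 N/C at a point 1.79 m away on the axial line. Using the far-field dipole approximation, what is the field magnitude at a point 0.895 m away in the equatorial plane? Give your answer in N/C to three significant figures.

E ≈ 1660 N/C

Dipole fields scale as 1/r³ in the far field.
The axial field is twice the equatorial field at the same r, so the geometry factor is 1/2.
E₂ = E₁ · (1/2) · (r₁/r₂)³ = 415 · 0.5 · (1.79/0.895)³.
(r₁/r₂)³ = (2)³ = 8.
E₂ ≈ 1660 N/C.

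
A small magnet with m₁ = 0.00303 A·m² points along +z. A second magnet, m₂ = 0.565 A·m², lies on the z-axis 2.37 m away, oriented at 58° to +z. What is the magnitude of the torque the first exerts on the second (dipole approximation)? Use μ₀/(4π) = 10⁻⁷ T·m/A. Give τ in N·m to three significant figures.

τ ≈ 2.18×10⁻¹¹ N·m

Dipole B is on the axis of dipole A, so B₁ there is axial: B₁ = (μ₀/4π)·2m₁/r³ along +z.
B₁ = 2(10⁻⁷)(0.00303)/(2.37)³ = 4.552×10⁻¹¹ T.
τ = m₂ B₁ sinθ.
τ = (0.565)(4.552×10⁻¹¹)·sin58° = 2.181×10⁻¹¹ N·m.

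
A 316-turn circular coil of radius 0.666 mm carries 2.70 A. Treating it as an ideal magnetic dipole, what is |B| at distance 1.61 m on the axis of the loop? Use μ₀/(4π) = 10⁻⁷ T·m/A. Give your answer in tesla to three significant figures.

m = NIA = NIπa² = 316·(2.70)·π·(6.66×10⁻⁴)² = 0.001189 A·m².
On axis B = (μ₀/4π)·2m/r³.
B = 2·(10⁻⁷)·(0.001189) / (1.61)³ = 5.698×10⁻¹¹ T.

B ≈ 5.70×10⁻¹¹ T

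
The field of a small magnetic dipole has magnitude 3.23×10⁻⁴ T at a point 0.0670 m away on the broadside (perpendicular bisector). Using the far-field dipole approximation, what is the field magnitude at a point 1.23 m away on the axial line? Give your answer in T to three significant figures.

B ≈ 1.04×10⁻⁷ T

Dipole fields scale as 1/r³ in the far field.
The axial field is twice the equatorial field at the same r, so the geometry factor is 2/1.
B₂ = B₁ · (2/1) · (r₁/r₂)³ = 3.23×10⁻⁴ · 2 · (0.0670/1.23)³.
(r₁/r₂)³ = (0.05447)³ = 0.0001616.
B₂ ≈ 1.044×10⁻⁷ T.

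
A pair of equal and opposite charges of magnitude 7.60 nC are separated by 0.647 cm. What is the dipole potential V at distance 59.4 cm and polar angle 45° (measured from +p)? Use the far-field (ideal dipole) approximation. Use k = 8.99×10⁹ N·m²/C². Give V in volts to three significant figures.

V ≈ 0.886 V

Dipole moment p = qd = (7.60×10⁻⁹ C)(0.00647 m) = 4.917×10⁻¹¹ C·m.
The dipole potential is V = kp cosθ / r².
V = (8.99×10⁹)(4.917×10⁻¹¹)·cos45° / (0.594)² = 0.8859 V.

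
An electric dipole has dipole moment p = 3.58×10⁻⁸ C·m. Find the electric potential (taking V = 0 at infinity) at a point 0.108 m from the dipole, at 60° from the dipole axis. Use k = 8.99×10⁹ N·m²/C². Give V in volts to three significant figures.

V ≈ 1.38×10⁴ V

The dipole potential is V = kp cosθ / r².
V = (8.99×10⁹)(3.58×10⁻⁸)·cos60° / (0.108)² = 1.380×10⁴ V.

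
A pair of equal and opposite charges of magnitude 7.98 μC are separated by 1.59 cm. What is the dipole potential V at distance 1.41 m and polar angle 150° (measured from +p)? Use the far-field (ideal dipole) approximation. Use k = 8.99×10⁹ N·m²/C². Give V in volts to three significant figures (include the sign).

V ≈ -497 V

Dipole moment p = qd = (7.98×10⁻⁶ C)(0.0159 m) = 1.269×10⁻⁷ C·m.
The dipole potential is V = kp cosθ / r².
V = (8.99×10⁹)(1.269×10⁻⁷)·cos150° / (1.41)² = -497.0 V.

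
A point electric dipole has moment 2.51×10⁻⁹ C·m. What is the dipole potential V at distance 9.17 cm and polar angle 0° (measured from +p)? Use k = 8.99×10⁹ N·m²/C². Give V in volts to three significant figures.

The dipole potential is V = kp cosθ / r².
V = (8.99×10⁹)(2.51×10⁻⁹)·cos0° / (0.0917)² = 2683 V.

V ≈ 2680 V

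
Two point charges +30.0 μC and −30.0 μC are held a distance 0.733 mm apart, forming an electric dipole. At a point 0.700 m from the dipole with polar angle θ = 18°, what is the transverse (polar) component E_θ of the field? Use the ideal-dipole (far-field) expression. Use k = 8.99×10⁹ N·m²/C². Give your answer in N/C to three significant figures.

Dipole moment p = qd = (3.00×10⁻⁵ C)(7.33×10⁻⁴ m) = 2.199×10⁻⁸ C·m.
For a dipole, E_θ = (kp sinθ)/r³.
kp/r³ = (8.99×10⁹)(2.199×10⁻⁸)/(0.700)³ = 576.4 N/C.
E_θ = 576.4·sin18° = 178.1 N/C.

E_θ ≈ 178 N/C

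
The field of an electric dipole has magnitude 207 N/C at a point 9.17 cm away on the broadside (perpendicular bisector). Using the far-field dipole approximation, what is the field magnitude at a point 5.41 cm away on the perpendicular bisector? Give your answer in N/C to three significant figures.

Dipole fields scale as 1/r³ in the far field; the geometry is the same at both points.
E₂ = E₁ · (r₁/r₂)³ = 207 · (9.17/5.41)³.
(r₁/r₂)³ = (1.695)³ = 4.87.
E₂ ≈ 1008 N/C.

E ≈ 1010 N/C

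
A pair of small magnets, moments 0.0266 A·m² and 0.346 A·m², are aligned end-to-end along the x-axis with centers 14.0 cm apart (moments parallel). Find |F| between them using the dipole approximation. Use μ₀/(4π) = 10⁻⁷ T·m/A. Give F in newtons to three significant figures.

On-axis B of dipole 1: B = (μ₀/4π)·2m₁/r³. Force on dipole 2: F = m₂·dB/dr.
dB/dr = −(μ₀/4π)·6m₁/r⁴, so |F| = (μ₀/4π)·6m₁m₂/r⁴.
F = 6(10⁻⁷)(0.0266)(0.346)/(0.140)⁴ = 1.437×10⁻⁵ N.

F ≈ 1.44×10⁻⁵ N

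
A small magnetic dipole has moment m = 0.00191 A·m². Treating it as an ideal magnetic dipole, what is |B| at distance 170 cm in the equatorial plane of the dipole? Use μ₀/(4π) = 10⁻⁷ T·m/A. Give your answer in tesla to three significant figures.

B ≈ 3.89×10⁻¹¹ T

In the equatorial plane B = (μ₀/4π)·m/r³ (half the axial value).
B = (10⁻⁷)·(0.00191) / (1.70)³ = 3.888×10⁻¹¹ T.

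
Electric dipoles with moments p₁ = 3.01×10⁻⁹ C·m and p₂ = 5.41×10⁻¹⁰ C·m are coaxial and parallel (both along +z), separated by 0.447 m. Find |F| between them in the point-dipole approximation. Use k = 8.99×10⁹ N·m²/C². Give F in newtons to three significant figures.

On-axis field of dipole 1 at distance r: E = 2kp₁/r³. Force on dipole 2 is F = p₂·dE/dr (gradient along axis).
dE/dr = −6kp₁/r⁴, so |F| = 6kp₁p₂/r⁴ (attractive for aligned moments).
F = 6(8.99×10⁹)(3.01×10⁻⁹)(5.41×10⁻¹⁰)/(0.447)⁴ = 2.200×10⁻⁶ N.

F ≈ 2.20×10⁻⁶ N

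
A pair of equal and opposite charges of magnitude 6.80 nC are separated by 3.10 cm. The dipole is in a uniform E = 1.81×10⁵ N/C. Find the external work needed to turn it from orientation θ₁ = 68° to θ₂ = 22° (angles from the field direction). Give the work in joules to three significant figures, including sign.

W ≈ -2.11×10⁻⁵ J

Dipole moment p = qd = (6.80×10⁻⁹ C)(0.0310 m) = 2.108×10⁻¹⁰ C·m.
W_ext = ΔU = U(θ₂) − U(θ₁) = −pE cosθ₂ − (−pE cosθ₁) = pE(cosθ₁ − cosθ₂).
W = (2.108×10⁻¹⁰)(1.81×10⁵)·(cos68° − cos22°) = (3.815×10⁻⁵)·(-0.5526) = -2.108×10⁻⁵ J.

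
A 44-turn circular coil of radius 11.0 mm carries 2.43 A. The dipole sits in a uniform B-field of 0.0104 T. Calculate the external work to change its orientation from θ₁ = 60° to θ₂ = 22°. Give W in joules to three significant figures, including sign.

W ≈ -1.81×10⁻⁴ J

m = NIA = NIπa² = 44·(2.43)·π·(0.0110)² = 0.04064 A·m².
W_ext = ΔU = −mB cosθ₂ + mB cosθ₁ = mB(cosθ₁ − cosθ₂).
W = (0.04064)(0.0104)·(cos60° − cos22°) = (4.227×10⁻⁴)·(-0.4272) = -1.806×10⁻⁴ J.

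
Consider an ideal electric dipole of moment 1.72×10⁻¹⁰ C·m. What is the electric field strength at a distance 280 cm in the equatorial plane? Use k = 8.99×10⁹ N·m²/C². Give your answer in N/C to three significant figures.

E ≈ 0.0704 N/C

In the equatorial plane E = kp/r³.
E = (8.99×10⁹)(1.72×10⁻¹⁰) / (2.80)³ = 0.07044 N/C.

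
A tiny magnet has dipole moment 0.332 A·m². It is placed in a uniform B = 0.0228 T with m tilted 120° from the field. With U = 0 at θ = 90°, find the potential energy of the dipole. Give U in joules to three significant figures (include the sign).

U ≈ 0.00378 J

U = −m·B = −mB cosθ.
U = −(0.332)(0.0228)·cos120° = 0.003785 J.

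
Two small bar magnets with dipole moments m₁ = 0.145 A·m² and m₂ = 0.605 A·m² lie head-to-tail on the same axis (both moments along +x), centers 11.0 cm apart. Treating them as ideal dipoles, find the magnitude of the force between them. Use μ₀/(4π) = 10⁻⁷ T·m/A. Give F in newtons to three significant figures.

On-axis B of dipole 1: B = (μ₀/4π)·2m₁/r³. Force on dipole 2: F = m₂·dB/dr.
dB/dr = −(μ₀/4π)·6m₁/r⁴, so |F| = (μ₀/4π)·6m₁m₂/r⁴.
F = 6(10⁻⁷)(0.145)(0.605)/(0.110)⁴ = 3.595×10⁻⁴ N.

F ≈ 3.60×10⁻⁴ N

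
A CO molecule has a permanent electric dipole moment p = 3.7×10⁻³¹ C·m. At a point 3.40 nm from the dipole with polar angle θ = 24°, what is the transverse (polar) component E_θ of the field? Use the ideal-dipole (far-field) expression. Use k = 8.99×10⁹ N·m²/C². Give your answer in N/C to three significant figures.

E_θ ≈ 3.44×10⁴ N/C

For a dipole, E_θ = (kp sinθ)/r³.
kp/r³ = (8.99×10⁹)(3.70×10⁻³¹)/(3.40×10⁻⁹)³ = 8.463×10⁴ N/C.
E_θ = 8.463×10⁴·sin24° = 3.442×10⁴ N/C.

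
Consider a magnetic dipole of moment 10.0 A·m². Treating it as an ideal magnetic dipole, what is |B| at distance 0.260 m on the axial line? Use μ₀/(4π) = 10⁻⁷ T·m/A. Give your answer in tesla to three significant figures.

B ≈ 1.14×10⁻⁴ T

On axis B = (μ₀/4π)·2m/r³.
B = 2·(10⁻⁷)·(10.0) / (0.260)³ = 1.138×10⁻⁴ T.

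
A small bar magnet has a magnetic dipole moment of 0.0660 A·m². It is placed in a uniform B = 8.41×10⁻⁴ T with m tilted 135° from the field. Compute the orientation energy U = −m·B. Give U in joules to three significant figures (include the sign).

U ≈ 3.92×10⁻⁵ J

U = −m·B = −mB cosθ.
U = −(0.0660)(8.41×10⁻⁴)·cos135° = 3.925×10⁻⁵ J.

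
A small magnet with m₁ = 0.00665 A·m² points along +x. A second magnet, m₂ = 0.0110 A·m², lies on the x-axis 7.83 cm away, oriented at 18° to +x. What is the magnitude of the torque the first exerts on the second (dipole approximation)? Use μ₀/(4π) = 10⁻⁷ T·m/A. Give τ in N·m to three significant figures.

Dipole B is on the axis of dipole A, so B₁ there is axial: B₁ = (μ₀/4π)·2m₁/r³ along +x.
B₁ = 2(10⁻⁷)(0.00665)/(0.0783)³ = 2.771×10⁻⁶ T.
τ = m₂ B₁ sinθ.
τ = (0.0110)(2.771×10⁻⁶)·sin18° = 9.418×10⁻⁹ N·m.

τ ≈ 9.42×10⁻⁹ N·m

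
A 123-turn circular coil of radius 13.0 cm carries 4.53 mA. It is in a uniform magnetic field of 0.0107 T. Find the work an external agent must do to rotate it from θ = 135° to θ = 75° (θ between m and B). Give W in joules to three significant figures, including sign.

W ≈ -3.06×10⁻⁴ J

m = NIA = NIπa² = 123·(0.00453)·π·(0.130)² = 0.02958 A·m².
W_ext = ΔU = −mB cosθ₂ + mB cosθ₁ = mB(cosθ₁ − cosθ₂).
W = (0.02958)(0.0107)·(cos135° − cos75°) = (3.165×10⁻⁴)·(-0.9659) = -3.057×10⁻⁴ J.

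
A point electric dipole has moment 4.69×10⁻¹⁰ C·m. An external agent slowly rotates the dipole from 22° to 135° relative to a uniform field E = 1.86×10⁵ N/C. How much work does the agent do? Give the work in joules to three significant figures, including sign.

W ≈ 1.43×10⁻⁴ J

W_ext = ΔU = U(θ₂) − U(θ₁) = −pE cosθ₂ − (−pE cosθ₁) = pE(cosθ₁ − cosθ₂).
W = (4.69×10⁻¹⁰)(1.86×10⁵)·(cos22° − cos135°) = (8.723×10⁻⁵)·(+1.6343) = 1.426×10⁻⁴ J.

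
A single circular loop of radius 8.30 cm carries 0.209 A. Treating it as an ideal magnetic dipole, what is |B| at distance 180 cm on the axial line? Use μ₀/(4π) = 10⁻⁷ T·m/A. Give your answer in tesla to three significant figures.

Magnetic moment m = IA = Iπa² = (0.209)·π·(0.0830)² = 0.004523 A·m².
On axis B = (μ₀/4π)·2m/r³.
B = 2·(10⁻⁷)·(0.004523) / (1.80)³ = 1.551×10⁻¹⁰ T.

B ≈ 1.55×10⁻¹⁰ T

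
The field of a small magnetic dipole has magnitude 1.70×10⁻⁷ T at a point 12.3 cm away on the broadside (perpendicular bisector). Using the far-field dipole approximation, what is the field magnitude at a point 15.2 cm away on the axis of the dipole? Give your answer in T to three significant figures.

B ≈ 1.80×10⁻⁷ T

Dipole fields scale as 1/r³ in the far field.
The axial field is twice the equatorial field at the same r, so the geometry factor is 2/1.
B₂ = B₁ · (2/1) · (r₁/r₂)³ = 1.70×10⁻⁷ · 2 · (12.3/15.2)³.
(r₁/r₂)³ = (0.8092)³ = 0.5299.
B₂ ≈ 1.802×10⁻⁷ T.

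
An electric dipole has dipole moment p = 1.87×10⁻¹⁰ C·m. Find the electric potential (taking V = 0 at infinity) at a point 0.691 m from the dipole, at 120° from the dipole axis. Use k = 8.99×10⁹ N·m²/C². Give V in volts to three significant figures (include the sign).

The dipole potential is V = kp cosθ / r².
V = (8.99×10⁹)(1.87×10⁻¹⁰)·cos120° / (0.691)² = -1.760 V.

V ≈ -1.76 V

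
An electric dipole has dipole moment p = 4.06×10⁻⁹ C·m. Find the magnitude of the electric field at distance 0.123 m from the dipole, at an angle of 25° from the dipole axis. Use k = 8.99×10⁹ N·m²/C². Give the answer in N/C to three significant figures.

E ≈ 3.65×10⁴ N/C

At angle θ the dipole field magnitude is E = (kp/r³)·√(1 + 3cos²θ).
kp/r³ = (8.99×10⁹)(4.06×10⁻⁹) / (0.123)³ = 1.961×10⁴ N/C.
√(1 + 3cos²25°) = √(1 + 3·0.8214) = √3.4642 ≈ 1.8612.
E ≈ 1.961×10⁴ × 1.861 = 3.651×10⁴ N/C.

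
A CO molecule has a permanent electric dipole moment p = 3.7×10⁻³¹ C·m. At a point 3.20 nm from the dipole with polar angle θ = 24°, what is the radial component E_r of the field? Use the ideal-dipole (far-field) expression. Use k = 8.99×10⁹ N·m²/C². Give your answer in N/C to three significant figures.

E_r ≈ 1.85×10⁵ N/C

For a dipole, E_r = (2kp cosθ)/r³.
kp/r³ = (8.99×10⁹)(3.70×10⁻³¹)/(3.20×10⁻⁹)³ = 1.015×10⁵ N/C.
E_r = 2·1.015×10⁵·cos24° = 1.855×10⁵ N/C.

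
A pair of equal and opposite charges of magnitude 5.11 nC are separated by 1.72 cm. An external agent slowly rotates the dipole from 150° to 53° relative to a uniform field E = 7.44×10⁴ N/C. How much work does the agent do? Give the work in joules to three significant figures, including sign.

W ≈ -9.60×10⁻⁶ J

Dipole moment p = qd = (5.11×10⁻⁹ C)(0.0172 m) = 8.789×10⁻¹¹ C·m.
W_ext = ΔU = U(θ₂) − U(θ₁) = −pE cosθ₂ − (−pE cosθ₁) = pE(cosθ₁ − cosθ₂).
W = (8.789×10⁻¹¹)(7.44×10⁴)·(cos150° − cos53°) = (6.539×10⁻⁶)·(-1.4678) = -9.598×10⁻⁶ J.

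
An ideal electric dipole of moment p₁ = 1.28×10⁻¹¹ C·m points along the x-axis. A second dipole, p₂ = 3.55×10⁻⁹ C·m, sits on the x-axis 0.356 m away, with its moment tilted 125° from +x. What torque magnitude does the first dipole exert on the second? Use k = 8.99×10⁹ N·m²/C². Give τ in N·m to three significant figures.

τ ≈ 1.48×10⁻⁸ N·m

The second dipole sits on the axis of the first, so the field there is axial: E₁ = 2kp₁/r³ along +x.
E₁ = 2(8.99×10⁹)(1.28×10⁻¹¹)/(0.356)³ = 5.101 N/C.
Torque on the second dipole: τ = p₂ E₁ sinθ.
τ = (3.55×10⁻⁹)(5.101)·sin125° = 1.483×10⁻⁸ N·m.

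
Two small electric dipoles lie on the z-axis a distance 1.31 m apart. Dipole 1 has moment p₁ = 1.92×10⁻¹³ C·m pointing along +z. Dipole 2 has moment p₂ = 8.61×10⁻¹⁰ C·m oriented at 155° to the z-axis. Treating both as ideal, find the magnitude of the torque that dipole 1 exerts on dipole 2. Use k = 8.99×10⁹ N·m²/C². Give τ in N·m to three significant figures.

The second dipole sits on the axis of the first, so the field there is axial: E₁ = 2kp₁/r³ along +z.
E₁ = 2(8.99×10⁹)(1.92×10⁻¹³)/(1.31)³ = 0.001536 N/C.
Torque on the second dipole: τ = p₂ E₁ sinθ.
τ = (8.61×10⁻¹⁰)(0.001536)·sin155° = 5.588×10⁻¹³ N·m.

τ ≈ 5.59×10⁻¹³ N·m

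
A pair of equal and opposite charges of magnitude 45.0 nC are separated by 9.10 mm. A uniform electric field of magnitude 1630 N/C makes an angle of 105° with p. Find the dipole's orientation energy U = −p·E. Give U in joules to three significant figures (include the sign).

U ≈ 1.73×10⁻⁷ J

Dipole moment p = qd = (4.50×10⁻⁸ C)(0.00910 m) = 4.095×10⁻¹⁰ C·m.
U = −p·E = −pE cosθ.
U = −(4.095×10⁻¹⁰)(1630)·cos105° = 1.728×10⁻⁷ J.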